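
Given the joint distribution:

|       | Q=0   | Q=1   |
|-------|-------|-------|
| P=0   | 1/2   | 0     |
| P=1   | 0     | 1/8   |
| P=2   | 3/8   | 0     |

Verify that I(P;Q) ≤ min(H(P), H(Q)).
Marginal P(P) (row sums):
  P(P=0) = 1/2 + 0 = 1/2
  P(P=1) = 0 + 1/8 = 1/8
  P(P=2) = 3/8 + 0 = 3/8
Marginal P(Q) (column sums):
  P(Q=0) = 1/2 + 0 + 3/8 = 7/8
  P(Q=1) = 0 + 1/8 + 0 = 1/8

H(P) = -[(1/2)·log₂(1/2) + (1/8)·log₂(1/8) + (3/8)·log₂(3/8)]
  = 0.5000 + 0.3750 + 0.5306
  = 1.4056 bits
H(Q) = -[(7/8)·log₂(7/8) + (1/8)·log₂(1/8)]
  = 0.1686 + 0.3750
  = 0.5436 bits
H(P,Q) = -[(1/2)·log₂(1/2) + (1/8)·log₂(1/8) + (3/8)·log₂(3/8)]
  = 0.5000 + 0.3750 + 0.5306
  = 1.4056 bits

I(P;Q) = H(P) + H(Q) - H(P,Q)
  = 1.4056 + 0.5436 - 1.4056
  = 0.5436 bits

min(H(P), H(Q)) = min(1.4056, 0.5436) = 0.5436 bits
Since 0.5436 ≤ 0.5436, the bound is satisfied ✓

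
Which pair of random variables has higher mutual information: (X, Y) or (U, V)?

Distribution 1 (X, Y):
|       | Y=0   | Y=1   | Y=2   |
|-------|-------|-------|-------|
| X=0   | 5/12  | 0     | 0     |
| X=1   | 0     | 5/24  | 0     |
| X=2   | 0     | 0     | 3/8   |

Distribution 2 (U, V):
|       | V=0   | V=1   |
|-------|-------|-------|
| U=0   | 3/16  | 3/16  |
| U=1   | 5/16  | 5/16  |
Distribution 1 (X, Y):
Marginal P(X) (row sums):
  P(X=0) = 5/12 + 0 + 0 = 5/12
  P(X=1) = 0 + 5/24 + 0 = 5/24
  P(X=2) = 0 + 0 + 3/8 = 3/8
Marginal P(Y) (column sums):
  P(Y=0) = 5/12 + 0 + 0 = 5/12
  P(Y=1) = 0 + 5/24 + 0 = 5/24
  P(Y=2) = 0 + 0 + 3/8 = 3/8

H(X) = -[(5/12)·log₂(5/12) + (5/24)·log₂(5/24) + (3/8)·log₂(3/8)]
  = 0.5263 + 0.4715 + 0.5306
  = 1.5284 bits
H(Y) = -[(5/12)·log₂(5/12) + (5/24)·log₂(5/24) + (3/8)·log₂(3/8)]
  = 0.5263 + 0.4715 + 0.5306
  = 1.5284 bits
H(X,Y) = -[(5/12)·log₂(5/12) + (5/24)·log₂(5/24) + (3/8)·log₂(3/8)]
  = 0.5263 + 0.4715 + 0.5306
  = 1.5284 bits

I(X;Y) = H(X) + H(Y) - H(X,Y)
  = 1.5284 + 1.5284 - 1.5284
  = 1.5284 bits

Distribution 2 (U, V):
Marginal P(U) (row sums):
  P(U=0) = 3/16 + 3/16 = 3/8
  P(U=1) = 5/16 + 5/16 = 5/8
Marginal P(V) (column sums):
  P(V=0) = 3/16 + 5/16 = 1/2
  P(V=1) = 3/16 + 5/16 = 1/2

H(U) = -[(3/8)·log₂(3/8) + (5/8)·log₂(5/8)]
  = 0.5306 + 0.4238
  = 0.9544 bits
H(V) = -[(1/2)·log₂(1/2) + (1/2)·log₂(1/2)]
  = 0.5000 + 0.5000
  = 1.0000 bits
H(U,V) = -[(3/16)·log₂(3/16) + (3/16)·log₂(3/16) + (5/16)·log₂(5/16) + (5/16)·log₂(5/16)]
  = 0.4528 + 0.4528 + 0.5244 + 0.5244
  = 1.9544 bits

I(U;V) = H(U) + H(V) - H(U,V)
  = 0.9544 + 1.0000 - 1.9544
  = 0.0000 bits

I(X;Y) = 1.5284 bits > I(U;V) = 0.0000 bits, so (X, Y) has the higher mutual information (stronger dependence).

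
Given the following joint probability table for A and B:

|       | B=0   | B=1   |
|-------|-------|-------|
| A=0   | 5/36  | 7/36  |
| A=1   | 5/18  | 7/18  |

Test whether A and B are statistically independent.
Marginal P(A) (row sums):
  P(A=0) = 5/36 + 7/36 = 1/3
  P(A=1) = 5/18 + 7/18 = 2/3
Marginal P(B) (column sums):
  P(B=0) = 5/36 + 5/18 = 5/12
  P(B=1) = 7/36 + 7/18 = 7/12

A and B are independent iff P(A=i,B=j) = P(A=i)·P(B=j) for every cell.
  P(A=0)·P(B=0) = 1/3 × 5/12 = 5/36 = P(A=0,B=0) ✓
  P(A=0)·P(B=1) = 1/3 × 7/12 = 7/36 = P(A=0,B=1) ✓
  P(A=1)·P(B=0) = 2/3 × 5/12 = 5/18 = P(A=1,B=0) ✓
  P(A=1)·P(B=1) = 2/3 × 7/12 = 7/18 = P(A=1,B=1) ✓

Yes, A and B are independent: every cell factors, so I(A;B) = 0 bits.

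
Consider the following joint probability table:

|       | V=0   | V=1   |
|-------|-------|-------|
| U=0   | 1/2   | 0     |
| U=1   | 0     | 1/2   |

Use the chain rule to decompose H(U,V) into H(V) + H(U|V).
By the chain rule: H(U,V) = H(V) + H(U|V)

Marginal P(V) (column sums):
  P(V=0) = 1/2 + 0 = 1/2
  P(V=1) = 0 + 1/2 = 1/2
H(V) = -[(1/2)·log₂(1/2) + (1/2)·log₂(1/2)]
  = 0.5000 + 0.5000
  = 1.0000 bits
H(U|V) = -Σ P(U,V)·log₂ P(U|V), where P(U|V) = P(U,V) / P(V)
  (cells with P(U,V) = 0 contribute 0)
  (U=0,V=0): P(U|V) = (1/2)/(1/2) = 1;  -(1/2)·log₂(1) = 0.0000
  (U=1,V=1): P(U|V) = (1/2)/(1/2) = 1;  -(1/2)·log₂(1) = 0.0000
H(U|V) = 0.0000 + 0.0000
  = 0.0000 bits

H(U,V) = H(V) + H(U|V) = 1.0000 + 0.0000 = 1.0000 bits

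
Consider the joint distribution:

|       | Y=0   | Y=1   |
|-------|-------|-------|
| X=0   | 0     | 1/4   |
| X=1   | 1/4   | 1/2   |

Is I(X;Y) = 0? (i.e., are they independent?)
Marginal P(X) (row sums):
  P(X=0) = 0 + 1/4 = 1/4
  P(X=1) = 1/4 + 1/2 = 3/4
Marginal P(Y) (column sums):
  P(Y=0) = 0 + 1/4 = 1/4
  P(Y=1) = 1/4 + 1/2 = 3/4

X and Y are independent iff P(X=i,Y=j) = P(X=i)·P(Y=j) for every cell.
  P(X=0)·P(Y=0) = 1/4 × 1/4 = 1/16, but P(X=0,Y=0) = 0 ✗

No, X and Y are not independent. Quantitatively, I(X;Y) > 0:

H(X) = -[(1/4)·log₂(1/4) + (3/4)·log₂(3/4)]
  = 0.5000 + 0.3113
  = 0.8113 bits
H(Y) = -[(1/4)·log₂(1/4) + (3/4)·log₂(3/4)]
  = 0.5000 + 0.3113
  = 0.8113 bits
H(X,Y) = -[(1/4)·log₂(1/4) + (1/4)·log₂(1/4) + (1/2)·log₂(1/2)]
  = 0.5000 + 0.5000 + 0.5000
  = 1.5000 bits
I(X;Y) = H(X) + H(Y) - H(X,Y) = 0.8113 + 0.8113 - 1.5000 = 0.1226 bits > 0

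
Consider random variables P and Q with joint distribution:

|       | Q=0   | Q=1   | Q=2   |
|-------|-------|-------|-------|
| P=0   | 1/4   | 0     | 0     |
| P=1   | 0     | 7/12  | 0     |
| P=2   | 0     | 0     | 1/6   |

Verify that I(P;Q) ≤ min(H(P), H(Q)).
Marginal P(P) (row sums):
  P(P=0) = 1/4 + 0 + 0 = 1/4
  P(P=1) = 0 + 7/12 + 0 = 7/12
  P(P=2) = 0 + 0 + 1/6 = 1/6
Marginal P(Q) (column sums):
  P(Q=0) = 1/4 + 0 + 0 = 1/4
  P(Q=1) = 0 + 7/12 + 0 = 7/12
  P(Q=2) = 0 + 0 + 1/6 = 1/6

H(P) = -[(1/4)·log₂(1/4) + (7/12)·log₂(7/12) + (1/6)·log₂(1/6)]
  = 0.5000 + 0.4536 + 0.4308
  = 1.3844 bits
H(Q) = -[(1/4)·log₂(1/4) + (7/12)·log₂(7/12) + (1/6)·log₂(1/6)]
  = 0.5000 + 0.4536 + 0.4308
  = 1.3844 bits
H(P,Q) = -[(1/4)·log₂(1/4) + (7/12)·log₂(7/12) + (1/6)·log₂(1/6)]
  = 0.5000 + 0.4536 + 0.4308
  = 1.3844 bits

I(P;Q) = H(P) + H(Q) - H(P,Q)
  = 1.3844 + 1.3844 - 1.3844
  = 1.3844 bits

min(H(P), H(Q)) = min(1.3844, 1.3844) = 1.3844 bits
Since 1.3844 ≤ 1.3844, the bound is satisfied ✓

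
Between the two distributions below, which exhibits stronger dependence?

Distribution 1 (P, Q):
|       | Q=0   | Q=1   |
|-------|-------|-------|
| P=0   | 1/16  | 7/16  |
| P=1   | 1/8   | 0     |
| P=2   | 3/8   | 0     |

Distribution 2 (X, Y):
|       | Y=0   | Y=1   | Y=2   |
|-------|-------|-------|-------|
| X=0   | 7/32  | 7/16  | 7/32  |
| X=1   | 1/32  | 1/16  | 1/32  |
Distribution 1 (P, Q):
Marginal P(P) (row sums):
  P(P=0) = 1/16 + 7/16 = 1/2
  P(P=1) = 1/8 + 0 = 1/8
  P(P=2) = 3/8 + 0 = 3/8
Marginal P(Q) (column sums):
  P(Q=0) = 1/16 + 1/8 + 3/8 = 9/16
  P(Q=1) = 7/16 + 0 + 0 = 7/16

H(P) = -[(1/2)·log₂(1/2) + (1/8)·log₂(1/8) + (3/8)·log₂(3/8)]
  = 0.5000 + 0.3750 + 0.5306
  = 1.4056 bits
H(Q) = -[(9/16)·log₂(9/16) + (7/16)·log₂(7/16)]
  = 0.4669 + 0.5218
  = 0.9887 bits
H(P,Q) = -[(1/16)·log₂(1/16) + (7/16)·log₂(7/16) + (1/8)·log₂(1/8) + (3/8)·log₂(3/8)]
  = 0.2500 + 0.5218 + 0.3750 + 0.5306
  = 1.6774 bits

I(P;Q) = H(P) + H(Q) - H(P,Q)
  = 1.4056 + 0.9887 - 1.6774
  = 0.7169 bits

Distribution 2 (X, Y):
Marginal P(X) (row sums):
  P(X=0) = 7/32 + 7/16 + 7/32 = 7/8
  P(X=1) = 1/32 + 1/16 + 1/32 = 1/8
Marginal P(Y) (column sums):
  P(Y=0) = 7/32 + 1/32 = 1/4
  P(Y=1) = 7/16 + 1/16 = 1/2
  P(Y=2) = 7/32 + 1/32 = 1/4

H(X) = -[(7/8)·log₂(7/8) + (1/8)·log₂(1/8)]
  = 0.1686 + 0.3750
  = 0.5436 bits
H(Y) = -[(1/4)·log₂(1/4) + (1/2)·log₂(1/2) + (1/4)·log₂(1/4)]
  = 0.5000 + 0.5000 + 0.5000
  = 1.5000 bits
H(X,Y) = -[(7/32)·log₂(7/32) + (7/16)·log₂(7/16) + (7/32)·log₂(7/32) + (1/32)·log₂(1/32) + (1/16)·log₂(1/16) + (1/32)·log₂(1/32)]
  = 0.4796 + 0.5218 + 0.4796 + 0.1563 + 0.2500 + 0.1563
  = 2.0436 bits

I(X;Y) = H(X) + H(Y) - H(X,Y)
  = 0.5436 + 1.5000 - 2.0436
  = 0.0000 bits

I(P;Q) = 0.7169 bits > I(X;Y) = 0.0000 bits, so (P, Q) has the higher mutual information (stronger dependence).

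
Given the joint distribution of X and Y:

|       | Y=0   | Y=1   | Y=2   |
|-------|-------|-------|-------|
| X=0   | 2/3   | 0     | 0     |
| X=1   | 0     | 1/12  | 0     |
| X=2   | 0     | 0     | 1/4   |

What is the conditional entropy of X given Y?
Marginal P(Y) (column sums):
  P(Y=0) = 2/3 + 0 + 0 = 2/3
  P(Y=1) = 0 + 1/12 + 0 = 1/12
  P(Y=2) = 0 + 0 + 1/4 = 1/4

H(X|Y) = -Σ P(X,Y)·log₂ P(X|Y), where P(X|Y) = P(X,Y) / P(Y)
  (cells with P(X,Y) = 0 contribute 0)
  (X=0,Y=0): P(X|Y) = (2/3)/(2/3) = 1;  -(2/3)·log₂(1) = 0.0000
  (X=1,Y=1): P(X|Y) = (1/12)/(1/12) = 1;  -(1/12)·log₂(1) = 0.0000
  (X=2,Y=2): P(X|Y) = (1/4)/(1/4) = 1;  -(1/4)·log₂(1) = 0.0000
H(X|Y) = 0.0000 + 0.0000 + 0.0000
  = 0.0000 bits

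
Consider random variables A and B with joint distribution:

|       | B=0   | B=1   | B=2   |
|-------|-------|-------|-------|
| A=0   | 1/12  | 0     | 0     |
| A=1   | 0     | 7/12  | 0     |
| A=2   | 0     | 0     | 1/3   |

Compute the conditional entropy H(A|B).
Marginal P(B) (column sums):
  P(B=0) = 1/12 + 0 + 0 = 1/12
  P(B=1) = 0 + 7/12 + 0 = 7/12
  P(B=2) = 0 + 0 + 1/3 = 1/3

H(A|B) = -Σ P(A,B)·log₂ P(A|B), where P(A|B) = P(A,B) / P(B)
  (cells with P(A,B) = 0 contribute 0)
  (A=0,B=0): P(A|B) = (1/12)/(1/12) = 1;  -(1/12)·log₂(1) = 0.0000
  (A=1,B=1): P(A|B) = (7/12)/(7/12) = 1;  -(7/12)·log₂(1) = 0.0000
  (A=2,B=2): P(A|B) = (1/3)/(1/3) = 1;  -(1/3)·log₂(1) = 0.0000
H(A|B) = 0.0000 + 0.0000 + 0.0000
  = 0.0000 bits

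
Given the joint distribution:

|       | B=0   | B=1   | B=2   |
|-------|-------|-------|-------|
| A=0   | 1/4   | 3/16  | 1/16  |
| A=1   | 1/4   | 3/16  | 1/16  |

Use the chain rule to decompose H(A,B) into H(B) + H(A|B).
By the chain rule: H(A,B) = H(B) + H(A|B)

Marginal P(B) (column sums):
  P(B=0) = 1/4 + 1/4 = 1/2
  P(B=1) = 3/16 + 3/16 = 3/8
  P(B=2) = 1/16 + 1/16 = 1/8
H(B) = -[(1/2)·log₂(1/2) + (3/8)·log₂(3/8) + (1/8)·log₂(1/8)]
  = 0.5000 + 0.5306 + 0.3750
  = 1.4056 bits
H(A|B) = -Σ P(A,B)·log₂ P(A|B), where P(A|B) = P(A,B) / P(B)
  (A=0,B=0): P(A|B) = (1/4)/(1/2) = 1/2;  -(1/4)·log₂(1/2) = 0.2500
  (A=0,B=1): P(A|B) = (3/16)/(3/8) = 1/2;  -(3/16)·log₂(1/2) = 0.1875
  (A=0,B=2): P(A|B) = (1/16)/(1/8) = 1/2;  -(1/16)·log₂(1/2) = 0.0625
  (A=1,B=0): P(A|B) = (1/4)/(1/2) = 1/2;  -(1/4)·log₂(1/2) = 0.2500
  (A=1,B=1): P(A|B) = (3/16)/(3/8) = 1/2;  -(3/16)·log₂(1/2) = 0.1875
  (A=1,B=2): P(A|B) = (1/16)/(1/8) = 1/2;  -(1/16)·log₂(1/2) = 0.0625
H(A|B) = 0.2500 + 0.1875 + 0.0625 + 0.2500 + 0.1875 + 0.0625
  = 1.0000 bits

H(A,B) = H(B) + H(A|B) = 1.4056 + 1.0000 = 2.4056 bits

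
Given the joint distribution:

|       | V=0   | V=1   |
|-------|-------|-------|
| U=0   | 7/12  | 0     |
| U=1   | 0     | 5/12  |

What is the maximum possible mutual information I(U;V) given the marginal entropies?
The upper bound on mutual information is I(U;V) ≤ min(H(U), H(V)).

Marginal P(U) (row sums):
  P(U=0) = 7/12 + 0 = 7/12
  P(U=1) = 0 + 5/12 = 5/12
Marginal P(V) (column sums):
  P(V=0) = 7/12 + 0 = 7/12
  P(V=1) = 0 + 5/12 = 5/12

H(U) = -[(7/12)·log₂(7/12) + (5/12)·log₂(5/12)]
  = 0.4536 + 0.5263
  = 0.9799 bits
H(V) = -[(7/12)·log₂(7/12) + (5/12)·log₂(5/12)]
  = 0.4536 + 0.5263
  = 0.9799 bits

Maximum possible I(U;V) = min(0.9799, 0.9799) = 0.9799 bits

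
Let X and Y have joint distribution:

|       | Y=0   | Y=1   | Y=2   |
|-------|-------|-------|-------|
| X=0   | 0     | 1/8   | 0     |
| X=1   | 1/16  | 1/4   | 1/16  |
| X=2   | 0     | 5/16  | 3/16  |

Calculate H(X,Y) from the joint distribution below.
H(X,Y) = -Σ P(X,Y) log₂ P(X,Y), summed over the non-zero cells:
H(X,Y) = -[(1/8)·log₂(1/8) + (1/16)·log₂(1/16) + (1/4)·log₂(1/4) + (1/16)·log₂(1/16) + (5/16)·log₂(5/16) + (3/16)·log₂(3/16)]
  = 0.3750 + 0.2500 + 0.5000 + 0.2500 + 0.5244 + 0.4528
  = 2.3522 bits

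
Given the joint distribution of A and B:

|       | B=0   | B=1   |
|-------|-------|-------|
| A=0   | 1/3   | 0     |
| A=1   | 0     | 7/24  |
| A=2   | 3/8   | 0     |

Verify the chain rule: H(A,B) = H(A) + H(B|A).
Left side:
H(A,B) = -[(1/3)·log₂(1/3) + (7/24)·log₂(7/24) + (3/8)·log₂(3/8)]
  = 0.5283 + 0.5185 + 0.5306
  = 1.5774 bits

Right side:
Marginal P(A) (row sums):
  P(A=0) = 1/3 + 0 = 1/3
  P(A=1) = 0 + 7/24 = 7/24
  P(A=2) = 3/8 + 0 = 3/8
H(A) = -[(1/3)·log₂(1/3) + (7/24)·log₂(7/24) + (3/8)·log₂(3/8)]
  = 0.5283 + 0.5185 + 0.5306
  = 1.5774 bits
H(B|A) = -Σ P(A,B)·log₂ P(B|A), where P(B|A) = P(A,B) / P(A)
  (cells with P(A,B) = 0 contribute 0)
  (A=0,B=0): P(B|A) = (1/3)/(1/3) = 1;  -(1/3)·log₂(1) = 0.0000
  (A=1,B=1): P(B|A) = (7/24)/(7/24) = 1;  -(7/24)·log₂(1) = 0.0000
  (A=2,B=0): P(B|A) = (3/8)/(3/8) = 1;  -(3/8)·log₂(1) = 0.0000
H(B|A) = 0.0000 + 0.0000 + 0.0000
  = 0.0000 bits
H(A) + H(B|A) = 1.5774 + 0.0000 = 1.5774 bits

Both sides equal 1.5774 bits, so the chain rule holds ✓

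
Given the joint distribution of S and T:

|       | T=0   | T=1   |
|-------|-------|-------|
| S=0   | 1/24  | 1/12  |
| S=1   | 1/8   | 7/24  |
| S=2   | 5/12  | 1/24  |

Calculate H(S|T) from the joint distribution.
Marginal P(T) (column sums):
  P(T=0) = 1/24 + 1/8 + 5/12 = 7/12
  P(T=1) = 1/12 + 7/24 + 1/24 = 5/12

H(S|T) = -Σ P(S,T)·log₂ P(S|T), where P(S|T) = P(S,T) / P(T)
  (S=0,T=0): P(S|T) = (1/24)/(7/12) = 1/14;  -(1/24)·log₂(1/14) = 0.1586
  (S=0,T=1): P(S|T) = (1/12)/(5/12) = 1/5;  -(1/12)·log₂(1/5) = 0.1935
  (S=1,T=0): P(S|T) = (1/8)/(7/12) = 3/14;  -(1/8)·log₂(3/14) = 0.2778
  (S=1,T=1): P(S|T) = (7/24)/(5/12) = 7/10;  -(7/24)·log₂(7/10) = 0.1501
  (S=2,T=0): P(S|T) = (5/12)/(7/12) = 5/7;  -(5/12)·log₂(5/7) = 0.2023
  (S=2,T=1): P(S|T) = (1/24)/(5/12) = 1/10;  -(1/24)·log₂(1/10) = 0.1384
H(S|T) = 0.1586 + 0.1935 + 0.2778 + 0.1501 + 0.2023 + 0.1384
  = 1.1207 bits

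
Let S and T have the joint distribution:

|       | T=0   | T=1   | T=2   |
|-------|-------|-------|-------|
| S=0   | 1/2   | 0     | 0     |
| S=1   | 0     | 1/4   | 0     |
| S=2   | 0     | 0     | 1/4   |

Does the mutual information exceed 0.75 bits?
Marginal P(S) (row sums):
  P(S=0) = 1/2 + 0 + 0 = 1/2
  P(S=1) = 0 + 1/4 + 0 = 1/4
  P(S=2) = 0 + 0 + 1/4 = 1/4
Marginal P(T) (column sums):
  P(T=0) = 1/2 + 0 + 0 = 1/2
  P(T=1) = 0 + 1/4 + 0 = 1/4
  P(T=2) = 0 + 0 + 1/4 = 1/4

H(S) = -[(1/2)·log₂(1/2) + (1/4)·log₂(1/4) + (1/4)·log₂(1/4)]
  = 0.5000 + 0.5000 + 0.5000
  = 1.5000 bits
H(T) = -[(1/2)·log₂(1/2) + (1/4)·log₂(1/4) + (1/4)·log₂(1/4)]
  = 0.5000 + 0.5000 + 0.5000
  = 1.5000 bits
H(S,T) = -[(1/2)·log₂(1/2) + (1/4)·log₂(1/4) + (1/4)·log₂(1/4)]
  = 0.5000 + 0.5000 + 0.5000
  = 1.5000 bits

I(S;T) = H(S) + H(T) - H(S,T)
  = 1.5000 + 1.5000 - 1.5000
  = 1.5000 bits

Yes. I(S;T) = 1.5000 bits, which is > 0.75 bits.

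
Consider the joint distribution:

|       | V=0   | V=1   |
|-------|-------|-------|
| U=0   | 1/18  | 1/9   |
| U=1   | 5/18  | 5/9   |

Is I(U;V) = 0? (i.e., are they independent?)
Marginal P(U) (row sums):
  P(U=0) = 1/18 + 1/9 = 1/6
  P(U=1) = 5/18 + 5/9 = 5/6
Marginal P(V) (column sums):
  P(V=0) = 1/18 + 5/18 = 1/3
  P(V=1) = 1/9 + 5/9 = 2/3

U and V are independent iff P(U=i,V=j) = P(U=i)·P(V=j) for every cell.
  P(U=0)·P(V=0) = 1/6 × 1/3 = 1/18 = P(U=0,V=0) ✓
  P(U=0)·P(V=1) = 1/6 × 2/3 = 1/9 = P(U=0,V=1) ✓
  P(U=1)·P(V=0) = 5/6 × 1/3 = 5/18 = P(U=1,V=0) ✓
  P(U=1)·P(V=1) = 5/6 × 2/3 = 5/9 = P(U=1,V=1) ✓

Yes, U and V are independent: every cell factors, so I(U;V) = 0 bits.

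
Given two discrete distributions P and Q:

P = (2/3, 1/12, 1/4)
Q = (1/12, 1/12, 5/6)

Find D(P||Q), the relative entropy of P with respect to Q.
D(P||Q) = Σ P(i) log₂(P(i)/Q(i))
  i=0: (2/3) × log₂((2/3)/(1/12)) = (2/3) × log₂(8) = 2.0000
  i=1: (1/12) × log₂((1/12)/(1/12)) = (1/12) × log₂(1) = 0.0000
  i=2: (1/4) × log₂((1/4)/(5/6)) = (1/4) × log₂(3/10) = -0.4342
D(P||Q) = 2.0000 + 0.0000 - 0.4342
  = 1.5658 bits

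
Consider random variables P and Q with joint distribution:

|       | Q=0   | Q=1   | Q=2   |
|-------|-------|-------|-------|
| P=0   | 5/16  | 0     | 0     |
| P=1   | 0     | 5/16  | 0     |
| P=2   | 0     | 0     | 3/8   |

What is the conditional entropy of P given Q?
Marginal P(Q) (column sums):
  P(Q=0) = 5/16 + 0 + 0 = 5/16
  P(Q=1) = 0 + 5/16 + 0 = 5/16
  P(Q=2) = 0 + 0 + 3/8 = 3/8

H(P|Q) = -Σ P(P,Q)·log₂ P(P|Q), where P(P|Q) = P(P,Q) / P(Q)
  (cells with P(P,Q) = 0 contribute 0)
  (P=0,Q=0): P(P|Q) = (5/16)/(5/16) = 1;  -(5/16)·log₂(1) = 0.0000
  (P=1,Q=1): P(P|Q) = (5/16)/(5/16) = 1;  -(5/16)·log₂(1) = 0.0000
  (P=2,Q=2): P(P|Q) = (3/8)/(3/8) = 1;  -(3/8)·log₂(1) = 0.0000
H(P|Q) = 0.0000 + 0.0000 + 0.0000
  = 0.0000 bits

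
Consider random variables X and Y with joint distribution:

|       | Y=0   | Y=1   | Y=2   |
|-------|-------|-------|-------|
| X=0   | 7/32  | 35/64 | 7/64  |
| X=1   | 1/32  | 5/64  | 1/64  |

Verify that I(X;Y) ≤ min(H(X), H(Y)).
Marginal P(X) (row sums):
  P(X=0) = 7/32 + 35/64 + 7/64 = 7/8
  P(X=1) = 1/32 + 5/64 + 1/64 = 1/8
Marginal P(Y) (column sums):
  P(Y=0) = 7/32 + 1/32 = 1/4
  P(Y=1) = 35/64 + 5/64 = 5/8
  P(Y=2) = 7/64 + 1/64 = 1/8

H(X) = -[(7/8)·log₂(7/8) + (1/8)·log₂(1/8)]
  = 0.1686 + 0.3750
  = 0.5436 bits
H(Y) = -[(1/4)·log₂(1/4) + (5/8)·log₂(5/8) + (1/8)·log₂(1/8)]
  = 0.5000 + 0.4238 + 0.3750
  = 1.2988 bits
H(X,Y) = -[(7/32)·log₂(7/32) + (35/64)·log₂(35/64) + (7/64)·log₂(7/64) + (1/32)·log₂(1/32) + (5/64)·log₂(5/64) + (1/64)·log₂(1/64)]
  = 0.4796 + 0.4762 + 0.3492 + 0.1563 + 0.2873 + 0.0938
  = 1.8424 bits

I(X;Y) = H(X) + H(Y) - H(X,Y)
  = 0.5436 + 1.2988 - 1.8424
  = 0.0000 bits

min(H(X), H(Y)) = min(0.5436, 1.2988) = 0.5436 bits
Since 0.0000 ≤ 0.5436, the bound is satisfied ✓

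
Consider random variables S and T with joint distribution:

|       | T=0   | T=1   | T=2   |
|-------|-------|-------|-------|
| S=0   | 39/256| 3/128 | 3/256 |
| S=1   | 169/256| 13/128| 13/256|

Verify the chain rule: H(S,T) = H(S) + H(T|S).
Left side:
H(S,T) = -[(39/256)·log₂(39/256) + (3/128)·log₂(3/128) + (3/256)·log₂(3/256) + (169/256)·log₂(169/256) + (13/128)·log₂(13/128) + (13/256)·log₂(13/256)]
  = 0.4136 + 0.1269 + 0.0752 + 0.3955 + 0.3351 + 0.2183
  = 1.5646 bits

Right side:
Marginal P(S) (row sums):
  P(S=0) = 39/256 + 3/128 + 3/256 = 3/16
  P(S=1) = 169/256 + 13/128 + 13/256 = 13/16
H(S) = -[(3/16)·log₂(3/16) + (13/16)·log₂(13/16)]
  = 0.4528 + 0.2434
  = 0.6962 bits
H(T|S) = -Σ P(S,T)·log₂ P(T|S), where P(T|S) = P(S,T) / P(S)
  (S=0,T=0): P(T|S) = (39/256)/(3/16) = 13/16;  -(39/256)·log₂(13/16) = 0.0456
  (S=0,T=1): P(T|S) = (3/128)/(3/16) = 1/8;  -(3/128)·log₂(1/8) = 0.0703
  (S=0,T=2): P(T|S) = (3/256)/(3/16) = 1/16;  -(3/256)·log₂(1/16) = 0.0469
  (S=1,T=0): P(T|S) = (169/256)/(13/16) = 13/16;  -(169/256)·log₂(13/16) = 0.1978
  (S=1,T=1): P(T|S) = (13/128)/(13/16) = 1/8;  -(13/128)·log₂(1/8) = 0.3047
  (S=1,T=2): P(T|S) = (13/256)/(13/16) = 1/16;  -(13/256)·log₂(1/16) = 0.2031
H(T|S) = 0.0456 + 0.0703 + 0.0469 + 0.1978 + 0.3047 + 0.2031
  = 0.8684 bits
H(S) + H(T|S) = 0.6962 + 0.8684 = 1.5646 bits

Both sides equal 1.5646 bits, so the chain rule holds ✓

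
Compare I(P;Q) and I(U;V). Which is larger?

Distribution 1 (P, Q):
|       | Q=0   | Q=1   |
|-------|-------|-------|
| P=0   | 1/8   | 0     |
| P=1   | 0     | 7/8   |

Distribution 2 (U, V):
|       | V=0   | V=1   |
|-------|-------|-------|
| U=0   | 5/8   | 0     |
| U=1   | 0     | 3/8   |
Distribution 1 (P, Q):
Marginal P(P) (row sums):
  P(P=0) = 1/8 + 0 = 1/8
  P(P=1) = 0 + 7/8 = 7/8
Marginal P(Q) (column sums):
  P(Q=0) = 1/8 + 0 = 1/8
  P(Q=1) = 0 + 7/8 = 7/8

H(P) = -[(1/8)·log₂(1/8) + (7/8)·log₂(7/8)]
  = 0.3750 + 0.1686
  = 0.5436 bits
H(Q) = -[(1/8)·log₂(1/8) + (7/8)·log₂(7/8)]
  = 0.3750 + 0.1686
  = 0.5436 bits
H(P,Q) = -[(1/8)·log₂(1/8) + (7/8)·log₂(7/8)]
  = 0.3750 + 0.1686
  = 0.5436 bits

I(P;Q) = H(P) + H(Q) - H(P,Q)
  = 0.5436 + 0.5436 - 0.5436
  = 0.5436 bits

Distribution 2 (U, V):
Marginal P(U) (row sums):
  P(U=0) = 5/8 + 0 = 5/8
  P(U=1) = 0 + 3/8 = 3/8
Marginal P(V) (column sums):
  P(V=0) = 5/8 + 0 = 5/8
  P(V=1) = 0 + 3/8 = 3/8

H(U) = -[(5/8)·log₂(5/8) + (3/8)·log₂(3/8)]
  = 0.4238 + 0.5306
  = 0.9544 bits
H(V) = -[(5/8)·log₂(5/8) + (3/8)·log₂(3/8)]
  = 0.4238 + 0.5306
  = 0.9544 bits
H(U,V) = -[(5/8)·log₂(5/8) + (3/8)·log₂(3/8)]
  = 0.4238 + 0.5306
  = 0.9544 bits

I(U;V) = H(U) + H(V) - H(U,V)
  = 0.9544 + 0.9544 - 0.9544
  = 0.9544 bits

I(U;V) = 0.9544 bits > I(P;Q) = 0.5436 bits, so (U, V) has the higher mutual information (stronger dependence).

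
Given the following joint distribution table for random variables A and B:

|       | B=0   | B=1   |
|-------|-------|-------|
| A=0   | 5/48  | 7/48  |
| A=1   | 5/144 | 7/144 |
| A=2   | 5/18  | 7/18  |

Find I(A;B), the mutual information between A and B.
Marginal P(A) (row sums):
  P(A=0) = 5/48 + 7/48 = 1/4
  P(A=1) = 5/144 + 7/144 = 1/12
  P(A=2) = 5/18 + 7/18 = 2/3
Marginal P(B) (column sums):
  P(B=0) = 5/48 + 5/144 + 5/18 = 5/12
  P(B=1) = 7/48 + 7/144 + 7/18 = 7/12

H(A) = -[(1/4)·log₂(1/4) + (1/12)·log₂(1/12) + (2/3)·log₂(2/3)]
  = 0.5000 + 0.2987 + 0.3900
  = 1.1887 bits
H(B) = -[(5/12)·log₂(5/12) + (7/12)·log₂(7/12)]
  = 0.5263 + 0.4536
  = 0.9799 bits
H(A,B) = -[(5/48)·log₂(5/48) + (7/48)·log₂(7/48) + (5/144)·log₂(5/144) + (7/144)·log₂(7/144) + (5/18)·log₂(5/18) + (7/18)·log₂(7/18)]
  = 0.3399 + 0.4051 + 0.1683 + 0.2121 + 0.5133 + 0.5299
  = 2.1686 bits

I(A;B) = H(A) + H(B) - H(A,B)
  = 1.1887 + 0.9799 - 2.1686
  = 0.0000 bits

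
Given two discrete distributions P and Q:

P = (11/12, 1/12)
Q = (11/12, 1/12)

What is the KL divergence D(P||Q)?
D(P||Q) = Σ P(i) log₂(P(i)/Q(i))
  i=0: (11/12) × log₂((11/12)/(11/12)) = (11/12) × log₂(1) = 0.0000
  i=1: (1/12) × log₂((1/12)/(1/12)) = (1/12) × log₂(1) = 0.0000
D(P||Q) = 0.0000 + 0.0000
  = 0.0000 bits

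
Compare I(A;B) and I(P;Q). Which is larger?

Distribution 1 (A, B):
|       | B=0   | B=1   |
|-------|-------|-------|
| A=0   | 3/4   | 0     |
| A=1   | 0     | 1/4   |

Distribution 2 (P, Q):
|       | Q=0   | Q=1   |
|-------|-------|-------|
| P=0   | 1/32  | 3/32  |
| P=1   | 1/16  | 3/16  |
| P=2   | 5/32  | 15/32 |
Distribution 1 (A, B):
Marginal P(A) (row sums):
  P(A=0) = 3/4 + 0 = 3/4
  P(A=1) = 0 + 1/4 = 1/4
Marginal P(B) (column sums):
  P(B=0) = 3/4 + 0 = 3/4
  P(B=1) = 0 + 1/4 = 1/4

H(A) = -[(3/4)·log₂(3/4) + (1/4)·log₂(1/4)]
  = 0.3113 + 0.5000
  = 0.8113 bits
H(B) = -[(3/4)·log₂(3/4) + (1/4)·log₂(1/4)]
  = 0.3113 + 0.5000
  = 0.8113 bits
H(A,B) = -[(3/4)·log₂(3/4) + (1/4)·log₂(1/4)]
  = 0.3113 + 0.5000
  = 0.8113 bits

I(A;B) = H(A) + H(B) - H(A,B)
  = 0.8113 + 0.8113 - 0.8113
  = 0.8113 bits

Distribution 2 (P, Q):
Marginal P(P) (row sums):
  P(P=0) = 1/32 + 3/32 = 1/8
  P(P=1) = 1/16 + 3/16 = 1/4
  P(P=2) = 5/32 + 15/32 = 5/8
Marginal P(Q) (column sums):
  P(Q=0) = 1/32 + 1/16 + 5/32 = 1/4
  P(Q=1) = 3/32 + 3/16 + 15/32 = 3/4

H(P) = -[(1/8)·log₂(1/8) + (1/4)·log₂(1/4) + (5/8)·log₂(5/8)]
  = 0.3750 + 0.5000 + 0.4238
  = 1.2988 bits
H(Q) = -[(1/4)·log₂(1/4) + (3/4)·log₂(3/4)]
  = 0.5000 + 0.3113
  = 0.8113 bits
H(P,Q) = -[(1/32)·log₂(1/32) + (3/32)·log₂(3/32) + (1/16)·log₂(1/16) + (3/16)·log₂(3/16) + (5/32)·log₂(5/32) + (15/32)·log₂(15/32)]
  = 0.1563 + 0.3202 + 0.2500 + 0.4528 + 0.4184 + 0.5124
  = 2.1101 bits

I(P;Q) = H(P) + H(Q) - H(P,Q)
  = 1.2988 + 0.8113 - 2.1101
  = 0.0000 bits

I(A;B) = 0.8113 bits > I(P;Q) = 0.0000 bits, so (A, B) has the higher mutual information (stronger dependence).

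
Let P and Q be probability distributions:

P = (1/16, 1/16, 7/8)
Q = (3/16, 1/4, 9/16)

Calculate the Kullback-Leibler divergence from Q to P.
D(P||Q) = Σ P(i) log₂(P(i)/Q(i))
  i=0: (1/16) × log₂((1/16)/(3/16)) = (1/16) × log₂(1/3) = -0.0991
  i=1: (1/16) × log₂((1/16)/(1/4)) = (1/16) × log₂(1/4) = -0.1250
  i=2: (7/8) × log₂((7/8)/(9/16)) = (7/8) × log₂(14/9) = 0.5578
D(P||Q) = -0.0991 - 0.1250 + 0.5578
  = 0.3337 bits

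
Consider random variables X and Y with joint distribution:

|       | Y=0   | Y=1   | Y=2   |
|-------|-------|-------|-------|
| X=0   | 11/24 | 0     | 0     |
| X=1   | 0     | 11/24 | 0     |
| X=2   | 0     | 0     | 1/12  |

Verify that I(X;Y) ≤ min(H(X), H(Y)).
Marginal P(X) (row sums):
  P(X=0) = 11/24 + 0 + 0 = 11/24
  P(X=1) = 0 + 11/24 + 0 = 11/24
  P(X=2) = 0 + 0 + 1/12 = 1/12
Marginal P(Y) (column sums):
  P(Y=0) = 11/24 + 0 + 0 = 11/24
  P(Y=1) = 0 + 11/24 + 0 = 11/24
  P(Y=2) = 0 + 0 + 1/12 = 1/12

H(X) = -[(11/24)·log₂(11/24) + (11/24)·log₂(11/24) + (1/12)·log₂(1/12)]
  = 0.5159 + 0.5159 + 0.2987
  = 1.3305 bits
H(Y) = -[(11/24)·log₂(11/24) + (11/24)·log₂(11/24) + (1/12)·log₂(1/12)]
  = 0.5159 + 0.5159 + 0.2987
  = 1.3305 bits
H(X,Y) = -[(11/24)·log₂(11/24) + (11/24)·log₂(11/24) + (1/12)·log₂(1/12)]
  = 0.5159 + 0.5159 + 0.2987
  = 1.3305 bits

I(X;Y) = H(X) + H(Y) - H(X,Y)
  = 1.3305 + 1.3305 - 1.3305
  = 1.3305 bits

min(H(X), H(Y)) = min(1.3305, 1.3305) = 1.3305 bits
Since 1.3305 ≤ 1.3305, the bound is satisfied ✓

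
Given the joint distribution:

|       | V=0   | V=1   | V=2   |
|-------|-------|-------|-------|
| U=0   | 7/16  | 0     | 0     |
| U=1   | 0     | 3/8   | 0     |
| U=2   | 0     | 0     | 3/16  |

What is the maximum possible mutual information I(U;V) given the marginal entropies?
The upper bound on mutual information is I(U;V) ≤ min(H(U), H(V)).

Marginal P(U) (row sums):
  P(U=0) = 7/16 + 0 + 0 = 7/16
  P(U=1) = 0 + 3/8 + 0 = 3/8
  P(U=2) = 0 + 0 + 3/16 = 3/16
Marginal P(V) (column sums):
  P(V=0) = 7/16 + 0 + 0 = 7/16
  P(V=1) = 0 + 3/8 + 0 = 3/8
  P(V=2) = 0 + 0 + 3/16 = 3/16

H(U) = -[(7/16)·log₂(7/16) + (3/8)·log₂(3/8) + (3/16)·log₂(3/16)]
  = 0.5218 + 0.5306 + 0.4528
  = 1.5052 bits
H(V) = -[(7/16)·log₂(7/16) + (3/8)·log₂(3/8) + (3/16)·log₂(3/16)]
  = 0.5218 + 0.5306 + 0.4528
  = 1.5052 bits

Maximum possible I(U;V) = min(1.5052, 1.5052) = 1.5052 bits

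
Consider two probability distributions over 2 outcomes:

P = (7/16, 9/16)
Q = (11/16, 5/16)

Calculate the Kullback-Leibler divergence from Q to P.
D(P||Q) = Σ P(i) log₂(P(i)/Q(i))
  i=0: (7/16) × log₂((7/16)/(11/16)) = (7/16) × log₂(7/11) = -0.2853
  i=1: (9/16) × log₂((9/16)/(5/16)) = (9/16) × log₂(9/5) = 0.4770
D(P||Q) = -0.2853 + 0.4770
  = 0.1917 bits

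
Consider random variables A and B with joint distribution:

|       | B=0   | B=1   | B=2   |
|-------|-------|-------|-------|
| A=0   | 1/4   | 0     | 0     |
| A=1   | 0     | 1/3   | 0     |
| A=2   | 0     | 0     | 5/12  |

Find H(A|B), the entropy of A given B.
Marginal P(B) (column sums):
  P(B=0) = 1/4 + 0 + 0 = 1/4
  P(B=1) = 0 + 1/3 + 0 = 1/3
  P(B=2) = 0 + 0 + 5/12 = 5/12

H(A|B) = -Σ P(A,B)·log₂ P(A|B), where P(A|B) = P(A,B) / P(B)
  (cells with P(A,B) = 0 contribute 0)
  (A=0,B=0): P(A|B) = (1/4)/(1/4) = 1;  -(1/4)·log₂(1) = 0.0000
  (A=1,B=1): P(A|B) = (1/3)/(1/3) = 1;  -(1/3)·log₂(1) = 0.0000
  (A=2,B=2): P(A|B) = (5/12)/(5/12) = 1;  -(5/12)·log₂(1) = 0.0000
H(A|B) = 0.0000 + 0.0000 + 0.0000
  = 0.0000 bits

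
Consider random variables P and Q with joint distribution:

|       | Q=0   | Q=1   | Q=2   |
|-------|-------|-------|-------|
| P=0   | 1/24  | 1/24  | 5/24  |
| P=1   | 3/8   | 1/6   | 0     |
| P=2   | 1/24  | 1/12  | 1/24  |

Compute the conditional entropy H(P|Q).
Marginal P(Q) (column sums):
  P(Q=0) = 1/24 + 3/8 + 1/24 = 11/24
  P(Q=1) = 1/24 + 1/6 + 1/12 = 7/24
  P(Q=2) = 5/24 + 0 + 1/24 = 1/4

H(P|Q) = -Σ P(P,Q)·log₂ P(P|Q), where P(P|Q) = P(P,Q) / P(Q)
  (cells with P(P,Q) = 0 contribute 0)
  (P=0,Q=0): P(P|Q) = (1/24)/(11/24) = 1/11;  -(1/24)·log₂(1/11) = 0.1441
  (P=0,Q=1): P(P|Q) = (1/24)/(7/24) = 1/7;  -(1/24)·log₂(1/7) = 0.1170
  (P=0,Q=2): P(P|Q) = (5/24)/(1/4) = 5/6;  -(5/24)·log₂(5/6) = 0.0548
  (P=1,Q=0): P(P|Q) = (3/8)/(11/24) = 9/11;  -(3/8)·log₂(9/11) = 0.1086
  (P=1,Q=1): P(P|Q) = (1/6)/(7/24) = 4/7;  -(1/6)·log₂(4/7) = 0.1346
  (P=2,Q=0): P(P|Q) = (1/24)/(11/24) = 1/11;  -(1/24)·log₂(1/11) = 0.1441
  (P=2,Q=1): P(P|Q) = (1/12)/(7/24) = 2/7;  -(1/12)·log₂(2/7) = 0.1506
  (P=2,Q=2): P(P|Q) = (1/24)/(1/4) = 1/6;  -(1/24)·log₂(1/6) = 0.1077
H(P|Q) = 0.1441 + 0.1170 + 0.0548 + 0.1086 + 0.1346 + 0.1441 + 0.1506 + 0.1077
  = 0.9615 bits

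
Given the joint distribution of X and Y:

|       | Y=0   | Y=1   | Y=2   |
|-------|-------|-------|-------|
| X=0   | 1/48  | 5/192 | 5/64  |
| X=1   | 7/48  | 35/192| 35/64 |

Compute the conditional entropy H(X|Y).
Marginal P(Y) (column sums):
  P(Y=0) = 1/48 + 7/48 = 1/6
  P(Y=1) = 5/192 + 35/192 = 5/24
  P(Y=2) = 5/64 + 35/64 = 5/8

H(X|Y) = -Σ P(X,Y)·log₂ P(X|Y), where P(X|Y) = P(X,Y) / P(Y)
  (X=0,Y=0): P(X|Y) = (1/48)/(1/6) = 1/8;  -(1/48)·log₂(1/8) = 0.0625
  (X=0,Y=1): P(X|Y) = (5/192)/(5/24) = 1/8;  -(5/192)·log₂(1/8) = 0.0781
  (X=0,Y=2): P(X|Y) = (5/64)/(5/8) = 1/8;  -(5/64)·log₂(1/8) = 0.2344
  (X=1,Y=0): P(X|Y) = (7/48)/(1/6) = 7/8;  -(7/48)·log₂(7/8) = 0.0281
  (X=1,Y=1): P(X|Y) = (35/192)/(5/24) = 7/8;  -(35/192)·log₂(7/8) = 0.0351
  (X=1,Y=2): P(X|Y) = (35/64)/(5/8) = 7/8;  -(35/64)·log₂(7/8) = 0.1054
H(X|Y) = 0.0625 + 0.0781 + 0.2344 + 0.0281 + 0.0351 + 0.1054
  = 0.5436 bits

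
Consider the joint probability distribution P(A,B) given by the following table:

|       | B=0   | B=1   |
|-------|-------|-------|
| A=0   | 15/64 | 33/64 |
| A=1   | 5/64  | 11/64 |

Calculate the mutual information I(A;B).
Marginal P(A) (row sums):
  P(A=0) = 15/64 + 33/64 = 3/4
  P(A=1) = 5/64 + 11/64 = 1/4
Marginal P(B) (column sums):
  P(B=0) = 15/64 + 5/64 = 5/16
  P(B=1) = 33/64 + 11/64 = 11/16

H(A) = -[(3/4)·log₂(3/4) + (1/4)·log₂(1/4)]
  = 0.3113 + 0.5000
  = 0.8113 bits
H(B) = -[(5/16)·log₂(5/16) + (11/16)·log₂(11/16)]
  = 0.5244 + 0.3716
  = 0.8960 bits
H(A,B) = -[(15/64)·log₂(15/64) + (33/64)·log₂(33/64) + (5/64)·log₂(5/64) + (11/64)·log₂(11/64)]
  = 0.4906 + 0.4927 + 0.2873 + 0.4367
  = 1.7073 bits

I(A;B) = H(A) + H(B) - H(A,B)
  = 0.8113 + 0.8960 - 1.7073
  = 0.0000 bits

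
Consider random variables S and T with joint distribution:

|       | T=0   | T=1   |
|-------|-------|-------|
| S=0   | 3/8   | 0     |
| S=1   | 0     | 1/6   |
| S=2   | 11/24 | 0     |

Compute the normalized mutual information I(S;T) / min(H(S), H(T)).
Marginal P(S) (row sums):
  P(S=0) = 3/8 + 0 = 3/8
  P(S=1) = 0 + 1/6 = 1/6
  P(S=2) = 11/24 + 0 = 11/24
Marginal P(T) (column sums):
  P(T=0) = 3/8 + 0 + 11/24 = 5/6
  P(T=1) = 0 + 1/6 + 0 = 1/6

H(S) = -[(3/8)·log₂(3/8) + (1/6)·log₂(1/6) + (11/24)·log₂(11/24)]
  = 0.5306 + 0.4308 + 0.5159
  = 1.4773 bits
H(T) = -[(5/6)·log₂(5/6) + (1/6)·log₂(1/6)]
  = 0.2192 + 0.4308
  = 0.6500 bits
H(S,T) = -[(3/8)·log₂(3/8) + (1/6)·log₂(1/6) + (11/24)·log₂(11/24)]
  = 0.5306 + 0.4308 + 0.5159
  = 1.4773 bits

I(S;T) = H(S) + H(T) - H(S,T)
  = 1.4773 + 0.6500 - 1.4773
  = 0.6500 bits

min(H(S), H(T)) = min(1.4773, 0.6500) = 0.6500 bits
Normalized MI = 0.6500 / 0.6500 = 1.0000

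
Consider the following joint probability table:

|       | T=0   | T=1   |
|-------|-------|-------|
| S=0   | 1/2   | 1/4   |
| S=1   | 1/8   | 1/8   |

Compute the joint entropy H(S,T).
H(S,T) = -Σ P(S,T) log₂ P(S,T), summed over the non-zero cells:
H(S,T) = -[(1/2)·log₂(1/2) + (1/4)·log₂(1/4) + (1/8)·log₂(1/8) + (1/8)·log₂(1/8)]
  = 0.5000 + 0.5000 + 0.3750 + 0.3750
  = 1.7500 bits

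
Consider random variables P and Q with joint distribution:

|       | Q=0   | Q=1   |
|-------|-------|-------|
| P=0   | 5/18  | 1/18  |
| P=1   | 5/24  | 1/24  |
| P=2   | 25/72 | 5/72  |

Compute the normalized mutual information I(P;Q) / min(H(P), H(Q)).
Marginal P(P) (row sums):
  P(P=0) = 5/18 + 1/18 = 1/3
  P(P=1) = 5/24 + 1/24 = 1/4
  P(P=2) = 25/72 + 5/72 = 5/12
Marginal P(Q) (column sums):
  P(Q=0) = 5/18 + 5/24 + 25/72 = 5/6
  P(Q=1) = 1/18 + 1/24 + 5/72 = 1/6

H(P) = -[(1/3)·log₂(1/3) + (1/4)·log₂(1/4) + (5/12)·log₂(5/12)]
  = 0.5283 + 0.5000 + 0.5263
  = 1.5546 bits
H(Q) = -[(5/6)·log₂(5/6) + (1/6)·log₂(1/6)]
  = 0.2192 + 0.4308
  = 0.6500 bits
H(P,Q) = -[(5/18)·log₂(5/18) + (1/18)·log₂(1/18) + (5/24)·log₂(5/24) + (1/24)·log₂(1/24) + (25/72)·log₂(25/72) + (5/72)·log₂(5/72)]
  = 0.5133 + 0.2317 + 0.4715 + 0.1910 + 0.5299 + 0.2672
  = 2.2046 bits

I(P;Q) = H(P) + H(Q) - H(P,Q)
  = 1.5546 + 0.6500 - 2.2046
  = 0.0000 bits

min(H(P), H(Q)) = min(1.5546, 0.6500) = 0.6500 bits
Normalized MI = 0.0000 / 0.6500 = 0.0000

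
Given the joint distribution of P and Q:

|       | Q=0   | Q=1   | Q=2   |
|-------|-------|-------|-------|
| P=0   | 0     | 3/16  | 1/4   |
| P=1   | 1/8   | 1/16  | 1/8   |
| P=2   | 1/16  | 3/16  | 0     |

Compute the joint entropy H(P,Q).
H(P,Q) = -Σ P(P,Q) log₂ P(P,Q), summed over the non-zero cells:
H(P,Q) = -[(3/16)·log₂(3/16) + (1/4)·log₂(1/4) + (1/8)·log₂(1/8) + (1/16)·log₂(1/16) + (1/8)·log₂(1/8) + (1/16)·log₂(1/16) + (3/16)·log₂(3/16)]
  = 0.4528 + 0.5000 + 0.3750 + 0.2500 + 0.3750 + 0.2500 + 0.4528
  = 2.6556 bits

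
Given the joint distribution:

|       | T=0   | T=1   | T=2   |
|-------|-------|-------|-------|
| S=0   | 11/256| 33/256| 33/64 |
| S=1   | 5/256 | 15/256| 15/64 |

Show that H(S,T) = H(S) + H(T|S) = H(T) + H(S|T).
Marginal P(S) (row sums):
  P(S=0) = 11/256 + 33/256 + 33/64 = 11/16
  P(S=1) = 5/256 + 15/256 + 15/64 = 5/16
Marginal P(T) (column sums):
  P(T=0) = 11/256 + 5/256 = 1/16
  P(T=1) = 33/256 + 15/256 = 3/16
  P(T=2) = 33/64 + 15/64 = 3/4

Decomposition 1: H(S) + H(T|S)
H(S) = -[(11/16)·log₂(11/16) + (5/16)·log₂(5/16)]
  = 0.3716 + 0.5244
  = 0.8960 bits
H(T|S) = -Σ P(S,T)·log₂ P(T|S), where P(T|S) = P(S,T) / P(S)
  (S=0,T=0): P(T|S) = (11/256)/(11/16) = 1/16;  -(11/256)·log₂(1/16) = 0.1719
  (S=0,T=1): P(T|S) = (33/256)/(11/16) = 3/16;  -(33/256)·log₂(3/16) = 0.3113
  (S=0,T=2): P(T|S) = (33/64)/(11/16) = 3/4;  -(33/64)·log₂(3/4) = 0.2140
  (S=1,T=0): P(T|S) = (5/256)/(5/16) = 1/16;  -(5/256)·log₂(1/16) = 0.0781
  (S=1,T=1): P(T|S) = (15/256)/(5/16) = 3/16;  -(15/256)·log₂(3/16) = 0.1415
  (S=1,T=2): P(T|S) = (15/64)/(5/16) = 3/4;  -(15/64)·log₂(3/4) = 0.0973
H(T|S) = 0.1719 + 0.3113 + 0.2140 + 0.0781 + 0.1415 + 0.0973
  = 1.0141 bits
H(S) + H(T|S) = 0.8960 + 1.0141 = 1.9101 bits

Decomposition 2: H(T) + H(S|T)
H(T) = -[(1/16)·log₂(1/16) + (3/16)·log₂(3/16) + (3/4)·log₂(3/4)]
  = 0.2500 + 0.4528 + 0.3113
  = 1.0141 bits
H(S|T) = -Σ P(S,T)·log₂ P(S|T), where P(S|T) = P(S,T) / P(T)
  (S=0,T=0): P(S|T) = (11/256)/(1/16) = 11/16;  -(11/256)·log₂(11/16) = 0.0232
  (S=0,T=1): P(S|T) = (33/256)/(3/16) = 11/16;  -(33/256)·log₂(11/16) = 0.0697
  (S=0,T=2): P(S|T) = (33/64)/(3/4) = 11/16;  -(33/64)·log₂(11/16) = 0.2787
  (S=1,T=0): P(S|T) = (5/256)/(1/16) = 5/16;  -(5/256)·log₂(5/16) = 0.0328
  (S=1,T=1): P(S|T) = (15/256)/(3/16) = 5/16;  -(15/256)·log₂(5/16) = 0.0983
  (S=1,T=2): P(S|T) = (15/64)/(3/4) = 5/16;  -(15/64)·log₂(5/16) = 0.3933
H(S|T) = 0.0232 + 0.0697 + 0.2787 + 0.0328 + 0.0983 + 0.3933
  = 0.8960 bits
H(T) + H(S|T) = 1.0141 + 0.8960 = 1.9101 bits

Direct computation of the joint entropy:
H(S,T) = -[(11/256)·log₂(11/256) + (33/256)·log₂(33/256) + (33/64)·log₂(33/64) + (5/256)·log₂(5/256) + (15/256)·log₂(15/256) + (15/64)·log₂(15/64)]
  = 0.1951 + 0.3810 + 0.4927 + 0.1109 + 0.2398 + 0.4906
  = 1.9101 bits

All three agree: H(S,T) = 1.9101 bits ✓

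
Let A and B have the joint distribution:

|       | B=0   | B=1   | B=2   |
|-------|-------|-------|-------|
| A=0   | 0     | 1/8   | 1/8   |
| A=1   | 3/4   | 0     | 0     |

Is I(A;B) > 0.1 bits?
Marginal P(A) (row sums):
  P(A=0) = 0 + 1/8 + 1/8 = 1/4
  P(A=1) = 3/4 + 0 + 0 = 3/4
Marginal P(B) (column sums):
  P(B=0) = 0 + 3/4 = 3/4
  P(B=1) = 1/8 + 0 = 1/8
  P(B=2) = 1/8 + 0 = 1/8

H(A) = -[(1/4)·log₂(1/4) + (3/4)·log₂(3/4)]
  = 0.5000 + 0.3113
  = 0.8113 bits
H(B) = -[(3/4)·log₂(3/4) + (1/8)·log₂(1/8) + (1/8)·log₂(1/8)]
  = 0.3113 + 0.3750 + 0.3750
  = 1.0613 bits
H(A,B) = -[(1/8)·log₂(1/8) + (1/8)·log₂(1/8) + (3/4)·log₂(3/4)]
  = 0.3750 + 0.3750 + 0.3113
  = 1.0613 bits

I(A;B) = H(A) + H(B) - H(A,B)
  = 0.8113 + 1.0613 - 1.0613
  = 0.8113 bits

Yes. I(A;B) = 0.8113 bits, which is > 0.1 bits.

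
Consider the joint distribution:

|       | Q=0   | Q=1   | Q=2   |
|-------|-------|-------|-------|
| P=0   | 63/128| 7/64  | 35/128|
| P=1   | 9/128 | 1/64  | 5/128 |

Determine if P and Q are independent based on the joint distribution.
Marginal P(P) (row sums):
  P(P=0) = 63/128 + 7/64 + 35/128 = 7/8
  P(P=1) = 9/128 + 1/64 + 5/128 = 1/8
Marginal P(Q) (column sums):
  P(Q=0) = 63/128 + 9/128 = 9/16
  P(Q=1) = 7/64 + 1/64 = 1/8
  P(Q=2) = 35/128 + 5/128 = 5/16

P and Q are independent iff P(P=i,Q=j) = P(P=i)·P(Q=j) for every cell.
  P(P=0)·P(Q=0) = 7/8 × 9/16 = 63/128 = P(P=0,Q=0) ✓
  P(P=0)·P(Q=1) = 7/8 × 1/8 = 7/64 = P(P=0,Q=1) ✓
  P(P=0)·P(Q=2) = 7/8 × 5/16 = 35/128 = P(P=0,Q=2) ✓
  P(P=1)·P(Q=0) = 1/8 × 9/16 = 9/128 = P(P=1,Q=0) ✓
  P(P=1)·P(Q=1) = 1/8 × 1/8 = 1/64 = P(P=1,Q=1) ✓
  P(P=1)·P(Q=2) = 1/8 × 5/16 = 5/128 = P(P=1,Q=2) ✓

Yes, P and Q are independent: every cell factors, so I(P;Q) = 0 bits.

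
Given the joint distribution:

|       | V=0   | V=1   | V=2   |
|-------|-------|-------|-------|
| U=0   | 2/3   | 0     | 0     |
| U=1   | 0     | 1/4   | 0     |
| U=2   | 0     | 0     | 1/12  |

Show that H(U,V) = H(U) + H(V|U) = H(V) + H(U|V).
Marginal P(U) (row sums):
  P(U=0) = 2/3 + 0 + 0 = 2/3
  P(U=1) = 0 + 1/4 + 0 = 1/4
  P(U=2) = 0 + 0 + 1/12 = 1/12
Marginal P(V) (column sums):
  P(V=0) = 2/3 + 0 + 0 = 2/3
  P(V=1) = 0 + 1/4 + 0 = 1/4
  P(V=2) = 0 + 0 + 1/12 = 1/12

Decomposition 1: H(U) + H(V|U)
H(U) = -[(2/3)·log₂(2/3) + (1/4)·log₂(1/4) + (1/12)·log₂(1/12)]
  = 0.3900 + 0.5000 + 0.2987
  = 1.1887 bits
H(V|U) = -Σ P(U,V)·log₂ P(V|U), where P(V|U) = P(U,V) / P(U)
  (cells with P(U,V) = 0 contribute 0)
  (U=0,V=0): P(V|U) = (2/3)/(2/3) = 1;  -(2/3)·log₂(1) = 0.0000
  (U=1,V=1): P(V|U) = (1/4)/(1/4) = 1;  -(1/4)·log₂(1) = 0.0000
  (U=2,V=2): P(V|U) = (1/12)/(1/12) = 1;  -(1/12)·log₂(1) = 0.0000
H(V|U) = 0.0000 + 0.0000 + 0.0000
  = 0.0000 bits
H(U) + H(V|U) = 1.1887 + 0.0000 = 1.1887 bits

Decomposition 2: H(V) + H(U|V)
H(V) = -[(2/3)·log₂(2/3) + (1/4)·log₂(1/4) + (1/12)·log₂(1/12)]
  = 0.3900 + 0.5000 + 0.2987
  = 1.1887 bits
H(U|V) = -Σ P(U,V)·log₂ P(U|V), where P(U|V) = P(U,V) / P(V)
  (cells with P(U,V) = 0 contribute 0)
  (U=0,V=0): P(U|V) = (2/3)/(2/3) = 1;  -(2/3)·log₂(1) = 0.0000
  (U=1,V=1): P(U|V) = (1/4)/(1/4) = 1;  -(1/4)·log₂(1) = 0.0000
  (U=2,V=2): P(U|V) = (1/12)/(1/12) = 1;  -(1/12)·log₂(1) = 0.0000
H(U|V) = 0.0000 + 0.0000 + 0.0000
  = 0.0000 bits
H(V) + H(U|V) = 1.1887 + 0.0000 = 1.1887 bits

Direct computation of the joint entropy:
H(U,V) = -[(2/3)·log₂(2/3) + (1/4)·log₂(1/4) + (1/12)·log₂(1/12)]
  = 0.3900 + 0.5000 + 0.2987
  = 1.1887 bits

All three agree: H(U,V) = 1.1887 bits ✓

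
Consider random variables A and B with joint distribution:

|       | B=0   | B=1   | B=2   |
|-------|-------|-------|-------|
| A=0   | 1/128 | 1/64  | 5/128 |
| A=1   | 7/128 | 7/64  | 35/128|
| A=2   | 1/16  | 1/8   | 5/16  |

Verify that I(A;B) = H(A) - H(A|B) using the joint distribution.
Left side, from I(A;B) = H(A) + H(B) - H(A,B):
Marginal P(A) (row sums):
  P(A=0) = 1/128 + 1/64 + 5/128 = 1/16
  P(A=1) = 7/128 + 7/64 + 35/128 = 7/16
  P(A=2) = 1/16 + 1/8 + 5/16 = 1/2
Marginal P(B) (column sums):
  P(B=0) = 1/128 + 7/128 + 1/16 = 1/8
  P(B=1) = 1/64 + 7/64 + 1/8 = 1/4
  P(B=2) = 5/128 + 35/128 + 5/16 = 5/8

H(A) = -[(1/16)·log₂(1/16) + (7/16)·log₂(7/16) + (1/2)·log₂(1/2)]
  = 0.2500 + 0.5218 + 0.5000
  = 1.2718 bits
H(B) = -[(1/8)·log₂(1/8) + (1/4)·log₂(1/4) + (5/8)·log₂(5/8)]
  = 0.3750 + 0.5000 + 0.4238
  = 1.2988 bits
H(A,B) = -[(1/128)·log₂(1/128) + (1/64)·log₂(1/64) + (5/128)·log₂(5/128) + (7/128)·log₂(7/128) + (7/64)·log₂(7/64) + (35/128)·log₂(35/128) + (1/16)·log₂(1/16) + (1/8)·log₂(1/8) + (5/16)·log₂(5/16)]
  = 0.0547 + 0.0938 + 0.1827 + 0.2293 + 0.3492 + 0.5115 + 0.2500 + 0.3750 + 0.5244
  = 2.5706 bits

I(A;B) = H(A) + H(B) - H(A,B)
  = 1.2718 + 1.2988 - 2.5706
  = 0.0000 bits

Right side, with H(A|B) computed directly from the conditional probabilities:
H(A|B) = -Σ P(A,B)·log₂ P(A|B), where P(A|B) = P(A,B) / P(B)
  (A=0,B=0): P(A|B) = (1/128)/(1/8) = 1/16;  -(1/128)·log₂(1/16) = 0.0313
  (A=0,B=1): P(A|B) = (1/64)/(1/4) = 1/16;  -(1/64)·log₂(1/16) = 0.0625
  (A=0,B=2): P(A|B) = (5/128)/(5/8) = 1/16;  -(5/128)·log₂(1/16) = 0.1563
  (A=1,B=0): P(A|B) = (7/128)/(1/8) = 7/16;  -(7/128)·log₂(7/16) = 0.0652
  (A=1,B=1): P(A|B) = (7/64)/(1/4) = 7/16;  -(7/64)·log₂(7/16) = 0.1304
  (A=1,B=2): P(A|B) = (35/128)/(5/8) = 7/16;  -(35/128)·log₂(7/16) = 0.3261
  (A=2,B=0): P(A|B) = (1/16)/(1/8) = 1/2;  -(1/16)·log₂(1/2) = 0.0625
  (A=2,B=1): P(A|B) = (1/8)/(1/4) = 1/2;  -(1/8)·log₂(1/2) = 0.1250
  (A=2,B=2): P(A|B) = (5/16)/(5/8) = 1/2;  -(5/16)·log₂(1/2) = 0.3125
H(A|B) = 0.0313 + 0.0625 + 0.1563 + 0.0652 + 0.1304 + 0.3261 + 0.0625 + 0.1250 + 0.3125
  = 1.2718 bits
H(A) - H(A|B) = 1.2718 - 1.2718 = 0.0000 bits

Both sides equal 0.0000 bits, so I(A;B) = H(A) - H(A|B) ✓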